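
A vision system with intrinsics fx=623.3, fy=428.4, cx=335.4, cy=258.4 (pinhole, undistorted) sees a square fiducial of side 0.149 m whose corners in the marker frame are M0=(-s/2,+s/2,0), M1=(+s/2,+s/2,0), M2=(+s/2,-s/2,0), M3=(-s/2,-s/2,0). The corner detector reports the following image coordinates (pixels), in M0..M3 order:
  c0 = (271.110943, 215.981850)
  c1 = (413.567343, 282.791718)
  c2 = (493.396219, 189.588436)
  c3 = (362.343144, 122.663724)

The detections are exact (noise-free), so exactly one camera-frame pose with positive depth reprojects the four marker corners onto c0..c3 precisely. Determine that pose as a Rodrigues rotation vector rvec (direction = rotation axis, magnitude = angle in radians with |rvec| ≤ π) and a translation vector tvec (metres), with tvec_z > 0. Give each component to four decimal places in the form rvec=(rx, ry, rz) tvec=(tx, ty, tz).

Intrinsics K: fx=623.3, fy=428.4, cx=335.4, cy=258.4
Marker side s = 0.149 m; corners in marker frame (Z=0):
  M0 = (-0.0745, +0.0745, 0)
  M1 = (+0.0745, +0.0745, 0)
  M2 = (+0.0745, -0.0745, 0)
  M3 = (-0.0745, -0.0745, 0)
Detected image corners:
  c0 = (271.110943, 215.981850) px
  c1 = (413.567343, 282.791718) px
  c2 = (493.396219, 189.588436) px
  c3 = (362.343144, 122.663724) px
Planar DLT: solve 8×8 A·h = b for H (H[2,2]=1):
  H  [+1025.60706 -720.64368 +387.76430]
  H  [+506.11048 +548.28682 +202.13082]
  H  [+0.28273 -0.38280 +1.00000]
B = K⁻¹H; ‖b₁‖=1.825307, ‖b₂‖=1.825307; λ = 2/(‖b₁‖+‖b₂‖) = 0.547853, sign → tz>0 ⇒ λ=+0.547853
r₁ = λ·B[:,0] = (+0.81811,+0.55380,+0.15490); r₂ = λ·B[:,1] = (-0.52056,+0.82767,-0.20972)
r₃ = r₁×r₂ = (-0.24435,+0.09094,+0.96541); SVD([r₁ r₂ r₃]) → R = UVᵀ:
  R  [+0.81811 -0.52056 -0.24435]
  R  [+0.55380 +0.82767 +0.09094]
  R  [+0.15490 -0.20972 +0.96541]
t = (+0.04603, -0.07196, +0.54785) m
tr R = 2.611194; θ = arccos((tr R − 1)/2) = 0.634114 rad = 36.332°
axis k = ((R−Rᵀ)₃₂, (R−Rᵀ)₁₃, (R−Rᵀ)₂₁) / (2 sinθ) = (-0.253739, -0.336933, +0.906693)
rvec = θ·k = (-0.160899, -0.213654, +0.574947)

rvec=(-0.1609, -0.2137, 0.5749) tvec=(0.0460, -0.0720, 0.5479)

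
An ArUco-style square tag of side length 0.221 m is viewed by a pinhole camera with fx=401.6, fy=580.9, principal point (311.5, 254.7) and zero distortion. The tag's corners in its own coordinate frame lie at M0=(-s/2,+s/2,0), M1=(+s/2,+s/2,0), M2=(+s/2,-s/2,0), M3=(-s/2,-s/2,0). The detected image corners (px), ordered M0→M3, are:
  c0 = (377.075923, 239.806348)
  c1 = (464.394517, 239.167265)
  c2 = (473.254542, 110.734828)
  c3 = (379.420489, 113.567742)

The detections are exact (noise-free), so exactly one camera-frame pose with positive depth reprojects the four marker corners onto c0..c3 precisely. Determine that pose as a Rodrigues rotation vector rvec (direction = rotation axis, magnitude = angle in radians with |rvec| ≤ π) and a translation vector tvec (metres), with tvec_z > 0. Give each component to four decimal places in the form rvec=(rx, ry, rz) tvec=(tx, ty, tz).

Intrinsics K: fx=401.6, fy=580.9, cx=311.5, cy=254.7
Marker side s = 0.221 m; corners in marker frame (Z=0):
  M0 = (-0.1105, +0.1105, 0)
  M1 = (+0.1105, +0.1105, 0)
  M2 = (+0.1105, -0.1105, 0)
  M3 = (-0.1105, -0.1105, 0)
Detected image corners:
  c0 = (377.075923, 239.806348) px
  c1 = (464.394517, 239.167265) px
  c2 = (473.254542, 110.734828) px
  c3 = (379.420489, 113.567742) px
Planar DLT: solve 8×8 A·h = b for H (H[2,2]=1):
  H  [+378.15992 +110.69948 +423.06880]
  H  [-20.61641 +632.56568 +178.08400]
  H  [-0.07358 +0.32094 +1.00000]
B = K⁻¹H; ‖b₁‖=1.001420, ‖b₂‖=1.001420; λ = 2/(‖b₁‖+‖b₂‖) = 0.998582, sign → tz>0 ⇒ λ=+0.998582
r₁ = λ·B[:,0] = (+0.99729,-0.00322,-0.07348); r₂ = λ·B[:,1] = (+0.02667,+0.94688,+0.32048)
r₃ = r₁×r₂ = (+0.06854,-0.32158,+0.94440); SVD([r₁ r₂ r₃]) → R = UVᵀ:
  R  [+0.99729 +0.02667 +0.06854]
  R  [-0.00322 +0.94688 -0.32158]
  R  [-0.07348 +0.32048 +0.94440]
t = (+0.27742, -0.13170, +0.99858) m
tr R = 2.888570; θ = arccos((tr R − 1)/2) = 0.335381 rad = 19.216°
axis k = ((R−Rᵀ)₃₂, (R−Rᵀ)₁₃, (R−Rᵀ)₂₁) / (2 sinθ) = (+0.975391, +0.215752, -0.045416)
rvec = θ·k = (+0.327128, +0.072359, -0.015232)

rvec=(0.3271, 0.0724, -0.0152) tvec=(0.2774, -0.1317, 0.9986)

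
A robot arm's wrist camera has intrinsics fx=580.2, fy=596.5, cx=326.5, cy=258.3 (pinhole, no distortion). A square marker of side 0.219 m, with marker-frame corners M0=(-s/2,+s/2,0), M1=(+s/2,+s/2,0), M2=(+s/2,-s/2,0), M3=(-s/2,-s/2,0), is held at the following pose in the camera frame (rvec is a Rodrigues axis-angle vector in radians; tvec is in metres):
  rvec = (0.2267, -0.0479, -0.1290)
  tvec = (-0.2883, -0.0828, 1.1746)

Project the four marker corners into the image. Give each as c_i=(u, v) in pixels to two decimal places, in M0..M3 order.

c0=(140.49, 277.03) c1=(246.22, 262.49) c2=(229.31, 153.23) c3=(118.88, 167.72)

Intrinsics K: fx=580.2, fy=596.5, cx=326.5, cy=258.3
Marker side s = 0.219 m; corners in marker frame (Z=0):
  M0 = (-0.1095, +0.1095, 0)
  M1 = (+0.1095, +0.1095, 0)
  M2 = (+0.1095, -0.1095, 0)
  M3 = (-0.1095, -0.1095, 0)
rvec = (0.2267, -0.0479, -0.1290), |rvec| = θ = 0.26519 rad = 15.195°
Rodrigues: sinθ=0.26210, 1−cosθ=0.03496; R = I + sinθ·[k]× + (1−cosθ)·[k]×²:
    [+0.99059 +0.12210 -0.06188]
    [-0.13289 +0.96618 -0.22098]
    [+0.03280 +0.22712 +0.97331]
t = (-0.2883, -0.0828, 1.1746) m
M0: Pc = R·M0+t = (-0.38340, +0.03755, +1.19588); u = 580.2·(-0.38340)/1.19588 + 326.5 = 140.4872, v = 596.5·(+0.03755)/1.19588 + 258.3 = 277.0291
M1: Pc = R·M1+t = (-0.16646, +0.00845, +1.20306); u = 580.2·(-0.16646)/1.20306 + 326.5 = 246.2209, v = 596.5·(+0.00845)/1.20306 + 258.3 = 262.4874
M2: Pc = R·M2+t = (-0.19320, -0.20315, +1.15332); u = 580.2·(-0.19320)/1.15332 + 326.5 = 229.3071, v = 596.5·(-0.20315)/1.15332 + 258.3 = 153.2313
M3: Pc = R·M3+t = (-0.41014, -0.17405, +1.14614); u = 580.2·(-0.41014)/1.14614 + 326.5 = 118.8788, v = 596.5·(-0.17405)/1.14614 + 258.3 = 167.7192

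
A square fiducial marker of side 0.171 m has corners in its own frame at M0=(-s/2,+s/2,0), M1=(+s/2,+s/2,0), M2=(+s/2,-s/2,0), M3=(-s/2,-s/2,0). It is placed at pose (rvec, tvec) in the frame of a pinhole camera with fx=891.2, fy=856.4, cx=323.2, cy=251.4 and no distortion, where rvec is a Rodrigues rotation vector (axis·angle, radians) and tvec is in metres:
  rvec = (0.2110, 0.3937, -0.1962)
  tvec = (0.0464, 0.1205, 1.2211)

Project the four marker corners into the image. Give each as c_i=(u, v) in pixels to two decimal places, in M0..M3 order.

c0=(315.20, 396.57) c1=(429.59, 386.79) c2=(402.37, 270.27) c3=(286.87, 286.67)

Intrinsics K: fx=891.2, fy=856.4, cx=323.2, cy=251.4
Marker side s = 0.171 m; corners in marker frame (Z=0):
  M0 = (-0.0855, +0.0855, 0)
  M1 = (+0.0855, +0.0855, 0)
  M2 = (+0.0855, -0.0855, 0)
  M3 = (-0.0855, -0.0855, 0)
rvec = (0.2110, 0.3937, -0.1962), |rvec| = θ = 0.48787 rad = 27.953°
Rodrigues: sinθ=0.46874, 1−cosθ=0.11667; R = I + sinθ·[k]× + (1−cosθ)·[k]×²:
    [+0.90516 +0.22923 +0.35798]
    [-0.14779 +0.95931 -0.24059]
    [-0.39856 +0.16487 +0.90220]
t = (0.0464, 0.1205, 1.2211) m
M0: Pc = R·M0+t = (-0.01139, +0.21516, +1.26927); u = 891.2·(-0.01139)/1.26927 + 323.2 = 315.2013, v = 856.4·(+0.21516)/1.26927 + 251.4 = 396.5701
M1: Pc = R·M1+t = (+0.14339, +0.18988, +1.20112); u = 891.2·(+0.14339)/1.20112 + 323.2 = 429.5916, v = 856.4·(+0.18988)/1.20112 + 251.4 = 386.7882
M2: Pc = R·M2+t = (+0.10419, +0.02584, +1.17293); u = 891.2·(+0.10419)/1.17293 + 323.2 = 402.3660, v = 856.4·(+0.02584)/1.17293 + 251.4 = 270.2689
M3: Pc = R·M3+t = (-0.05059, +0.05112, +1.24108); u = 891.2·(-0.05059)/1.24108 + 323.2 = 286.8723, v = 856.4·(+0.05112)/1.24108 + 251.4 = 286.6717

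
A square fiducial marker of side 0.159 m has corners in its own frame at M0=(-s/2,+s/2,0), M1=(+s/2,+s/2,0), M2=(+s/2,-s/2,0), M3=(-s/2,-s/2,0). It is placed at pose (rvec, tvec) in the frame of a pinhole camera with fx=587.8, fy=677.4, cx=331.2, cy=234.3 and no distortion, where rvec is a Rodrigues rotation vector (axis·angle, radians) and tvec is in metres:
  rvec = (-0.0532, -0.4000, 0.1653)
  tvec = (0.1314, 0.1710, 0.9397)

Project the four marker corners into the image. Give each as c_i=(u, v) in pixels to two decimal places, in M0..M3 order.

c0=(362.03, 411.24) c1=(448.14, 419.13) c2=(460.85, 307.97) c3=(376.84, 292.81)

Intrinsics K: fx=587.8, fy=677.4, cx=331.2, cy=234.3
Marker side s = 0.159 m; corners in marker frame (Z=0):
  M0 = (-0.0795, +0.0795, 0)
  M1 = (+0.0795, +0.0795, 0)
  M2 = (+0.0795, -0.0795, 0)
  M3 = (-0.0795, -0.0795, 0)
rvec = (-0.0532, -0.4000, 0.1653), |rvec| = θ = 0.43607 rad = 24.985°
Rodrigues: sinθ=0.42238, 1−cosθ=0.09358; R = I + sinθ·[k]× + (1−cosθ)·[k]×²:
    [+0.90781 -0.14964 -0.39177]
    [+0.17058 +0.98516 +0.01899]
    [+0.38312 -0.08407 +0.91987]
t = (0.1314, 0.1710, 0.9397) m
M0: Pc = R·M0+t = (+0.04733, +0.23576, +0.90256); u = 587.8·(+0.04733)/0.90256 + 331.2 = 362.0258, v = 677.4·(+0.23576)/0.90256 + 234.3 = 411.2448
M1: Pc = R·M1+t = (+0.19167, +0.26288, +0.96347); u = 587.8·(+0.19167)/0.96347 + 331.2 = 448.1377, v = 677.4·(+0.26288)/0.96347 + 234.3 = 419.1270
M2: Pc = R·M2+t = (+0.21547, +0.10624, +0.97684); u = 587.8·(+0.21547)/0.97684 + 331.2 = 460.8544, v = 677.4·(+0.10624)/0.97684 + 234.3 = 307.9739
M3: Pc = R·M3+t = (+0.07113, +0.07912, +0.91593); u = 587.8·(+0.07113)/0.91593 + 331.2 = 376.8449, v = 677.4·(+0.07912)/0.91593 + 234.3 = 292.8143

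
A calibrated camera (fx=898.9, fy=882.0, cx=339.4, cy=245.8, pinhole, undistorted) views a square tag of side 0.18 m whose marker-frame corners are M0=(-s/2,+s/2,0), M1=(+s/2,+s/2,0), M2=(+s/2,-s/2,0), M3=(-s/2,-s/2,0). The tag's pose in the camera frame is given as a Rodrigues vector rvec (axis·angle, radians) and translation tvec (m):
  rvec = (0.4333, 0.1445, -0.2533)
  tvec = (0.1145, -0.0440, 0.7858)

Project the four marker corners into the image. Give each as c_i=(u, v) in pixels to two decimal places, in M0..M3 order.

Intrinsics K: fx=898.9, fy=882.0, cx=339.4, cy=245.8
Marker side s = 0.18 m; corners in marker frame (Z=0):
  M0 = (-0.0900, +0.0900, 0)
  M1 = (+0.0900, +0.0900, 0)
  M2 = (+0.0900, -0.0900, 0)
  M3 = (-0.0900, -0.0900, 0)
rvec = (0.4333, 0.1445, -0.2533), |rvec| = θ = 0.52229 rad = 29.925°
Rodrigues: sinθ=0.49887, 1−cosθ=0.13332; R = I + sinθ·[k]× + (1−cosθ)·[k]×²:
    [+0.95844 +0.27254 +0.08438]
    [-0.21134 +0.87688 -0.43176]
    [-0.19166 +0.39598 +0.89804]
t = (0.1145, -0.0440, 0.7858) m
M0: Pc = R·M0+t = (+0.05277, +0.05394, +0.83869); u = 898.9·(+0.05277)/0.83869 + 339.4 = 395.9578, v = 882.0·(+0.05394)/0.83869 + 245.8 = 302.5256
M1: Pc = R·M1+t = (+0.22529, +0.01590, +0.80419); u = 898.9·(+0.22529)/0.80419 + 339.4 = 591.2208, v = 882.0·(+0.01590)/0.80419 + 245.8 = 263.2372
M2: Pc = R·M2+t = (+0.17623, -0.14194, +0.73291); u = 898.9·(+0.17623)/0.73291 + 339.4 = 555.5428, v = 882.0·(-0.14194)/0.73291 + 245.8 = 74.9869
M3: Pc = R·M3+t = (+0.00371, -0.10390, +0.76741); u = 898.9·(+0.00371)/0.76741 + 339.4 = 343.7480, v = 882.0·(-0.10390)/0.76741 + 245.8 = 126.3871

c0=(395.96, 302.53) c1=(591.22, 263.24) c2=(555.54, 74.99) c3=(343.75, 126.39)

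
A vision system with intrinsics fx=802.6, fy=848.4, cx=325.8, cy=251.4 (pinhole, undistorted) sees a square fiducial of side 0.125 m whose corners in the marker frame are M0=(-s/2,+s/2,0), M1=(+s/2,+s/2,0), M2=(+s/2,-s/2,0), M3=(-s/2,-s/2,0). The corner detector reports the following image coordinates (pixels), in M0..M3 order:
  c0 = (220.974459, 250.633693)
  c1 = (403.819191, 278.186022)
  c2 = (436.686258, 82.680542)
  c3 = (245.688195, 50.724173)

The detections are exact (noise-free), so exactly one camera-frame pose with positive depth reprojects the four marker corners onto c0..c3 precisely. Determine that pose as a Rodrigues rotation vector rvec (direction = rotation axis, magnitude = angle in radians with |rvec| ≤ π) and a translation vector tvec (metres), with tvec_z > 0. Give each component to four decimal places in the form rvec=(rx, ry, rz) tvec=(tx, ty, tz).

rvec=(0.2010, -0.0508, 0.1486) tvec=(0.0009, -0.0522, 0.5304)

Intrinsics K: fx=802.6, fy=848.4, cx=325.8, cy=251.4
Marker side s = 0.125 m; corners in marker frame (Z=0):
  M0 = (-0.0625, +0.0625, 0)
  M1 = (+0.0625, +0.0625, 0)
  M2 = (+0.0625, -0.0625, 0)
  M3 = (-0.0625, -0.0625, 0)
Detected image corners:
  c0 = (220.974459, 250.633693) px
  c1 = (403.819191, 278.186022) px
  c2 = (436.686258, 82.680542) px
  c3 = (245.688195, 50.724173) px
Planar DLT: solve 8×8 A·h = b for H (H[2,2]=1):
  H  [+1534.76466 -110.35574 +327.17860]
  H  [+257.96677 +1642.42832 +167.94318]
  H  [+0.12284 +0.36787 +1.00000]
B = K⁻¹H; ‖b₁‖=1.885518, ‖b₂‖=1.885518; λ = 2/(‖b₁‖+‖b₂‖) = 0.530358, sign → tz>0 ⇒ λ=+0.530358
r₁ = λ·B[:,0] = (+0.98773,+0.14196,+0.06515); r₂ = λ·B[:,1] = (-0.15212,+0.96891,+0.19510)
r₃ = r₁×r₂ = (-0.03543,-0.20262,+0.97862); SVD([r₁ r₂ r₃]) → R = UVᵀ:
  R  [+0.98773 -0.15212 -0.03543]
  R  [+0.14196 +0.96891 -0.20262]
  R  [+0.06515 +0.19510 +0.97862]
t = (+0.00091, -0.05217, +0.53036) m
tr R = 2.935256; θ = arccos((tr R − 1)/2) = 0.255139 rad = 14.618°
axis k = ((R−Rᵀ)₃₂, (R−Rᵀ)₁₃, (R−Rᵀ)₂₁) / (2 sinθ) = (+0.787947, -0.199258, +0.582611)
rvec = θ·k = (+0.201036, -0.050838, +0.148647)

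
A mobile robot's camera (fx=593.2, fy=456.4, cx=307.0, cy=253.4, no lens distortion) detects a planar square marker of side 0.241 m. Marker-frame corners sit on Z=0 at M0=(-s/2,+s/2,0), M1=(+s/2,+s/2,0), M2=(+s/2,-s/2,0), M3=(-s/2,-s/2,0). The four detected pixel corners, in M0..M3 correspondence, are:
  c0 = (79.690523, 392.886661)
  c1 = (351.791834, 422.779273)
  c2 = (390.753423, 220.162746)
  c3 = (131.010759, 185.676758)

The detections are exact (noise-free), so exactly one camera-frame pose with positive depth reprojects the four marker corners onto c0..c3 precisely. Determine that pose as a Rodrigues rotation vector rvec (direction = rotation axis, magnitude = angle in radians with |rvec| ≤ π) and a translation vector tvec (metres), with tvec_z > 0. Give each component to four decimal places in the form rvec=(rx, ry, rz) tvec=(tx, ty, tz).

Intrinsics K: fx=593.2, fy=456.4, cx=307.0, cy=253.4
Marker side s = 0.241 m; corners in marker frame (Z=0):
  M0 = (-0.1205, +0.1205, 0)
  M1 = (+0.1205, +0.1205, 0)
  M2 = (+0.1205, -0.1205, 0)
  M3 = (-0.1205, -0.1205, 0)
Detected image corners:
  c0 = (79.690523, 392.886661) px
  c1 = (351.791834, 422.779273) px
  c2 = (390.753423, 220.162746) px
  c3 = (131.010759, 185.676758) px
Planar DLT: solve 8×8 A·h = b for H (H[2,2]=1):
  H  [+1131.49998 -228.03323 +240.70494]
  H  [+170.44037 +797.46124 +303.48018]
  H  [+0.12010 -0.17245 +1.00000]
B = K⁻¹H; ‖b₁‖=1.874470, ‖b₂‖=1.874470; λ = 2/(‖b₁‖+‖b₂‖) = 0.533484, sign → tz>0 ⇒ λ=+0.533484
r₁ = λ·B[:,0] = (+0.98444,+0.16365,+0.06407); r₂ = λ·B[:,1] = (-0.15746,+0.98323,-0.09200)
r₃ = r₁×r₂ = (-0.07806,+0.08048,+0.99370); SVD([r₁ r₂ r₃]) → R = UVᵀ:
  R  [+0.98444 -0.15746 -0.07806]
  R  [+0.16365 +0.98323 +0.08048]
  R  [+0.06407 -0.09200 +0.99370]
t = (-0.05962, +0.05854, +0.53348) m
tr R = 2.961360; θ = arccos((tr R − 1)/2) = 0.196888 rad = 11.281°
axis k = ((R−Rᵀ)₃₂, (R−Rᵀ)₁₃, (R−Rᵀ)₂₁) / (2 sinθ) = (-0.440861, -0.363280, +0.820774)
rvec = θ·k = (-0.086800, -0.071525, +0.161601)

rvec=(-0.0868, -0.0715, 0.1616) tvec=(-0.0596, 0.0585, 0.5335)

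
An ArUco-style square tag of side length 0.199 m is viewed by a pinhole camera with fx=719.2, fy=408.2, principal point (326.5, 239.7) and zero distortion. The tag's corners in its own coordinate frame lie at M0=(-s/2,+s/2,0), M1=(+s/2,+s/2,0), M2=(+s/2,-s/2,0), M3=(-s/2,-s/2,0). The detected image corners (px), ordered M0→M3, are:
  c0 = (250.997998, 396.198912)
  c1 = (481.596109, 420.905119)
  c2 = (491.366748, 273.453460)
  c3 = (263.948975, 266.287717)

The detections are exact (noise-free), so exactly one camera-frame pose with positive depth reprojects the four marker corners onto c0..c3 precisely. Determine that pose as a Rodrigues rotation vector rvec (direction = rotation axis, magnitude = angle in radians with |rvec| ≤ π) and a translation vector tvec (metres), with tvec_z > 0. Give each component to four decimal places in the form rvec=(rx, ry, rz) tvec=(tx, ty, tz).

Intrinsics K: fx=719.2, fy=408.2, cx=326.5, cy=239.7
Marker side s = 0.199 m; corners in marker frame (Z=0):
  M0 = (-0.0995, +0.0995, 0)
  M1 = (+0.0995, +0.0995, 0)
  M2 = (+0.0995, -0.0995, 0)
  M3 = (-0.0995, -0.0995, 0)
Detected image corners:
  c0 = (250.997998, 396.198912) px
  c1 = (481.596109, 420.905119) px
  c2 = (491.366748, 273.453460) px
  c3 = (263.948975, 266.287717) px
Planar DLT: solve 8×8 A·h = b for H (H[2,2]=1):
  H  [+918.59858 -95.05947 +364.92504]
  H  [-132.03032 +659.98236 +338.02152]
  H  [-0.62400 -0.10074 +1.00000]
B = K⁻¹H; ‖b₁‖=1.681217, ‖b₂‖=1.681217; λ = 2/(‖b₁‖+‖b₂‖) = 0.594807, sign → tz>0 ⇒ λ=+0.594807
r₁ = λ·B[:,0] = (+0.92822,+0.02556,-0.37116); r₂ = λ·B[:,1] = (-0.05141,+0.99688,-0.05992)
r₃ = r₁×r₂ = (+0.36847,+0.07470,+0.92663); SVD([r₁ r₂ r₃]) → R = UVᵀ:
  R  [+0.92822 -0.05141 +0.36847]
  R  [+0.02556 +0.99688 +0.07470]
  R  [-0.37116 -0.05992 +0.92663]
t = (+0.03178, +0.14327, +0.59481) m
tr R = 2.851727; θ = arccos((tr R − 1)/2) = 0.387481 rad = 22.201°
axis k = ((R−Rᵀ)₃₂, (R−Rᵀ)₁₃, (R−Rᵀ)₂₁) / (2 sinθ) = (-0.178144, +0.978718, +0.101861)
rvec = θ·k = (-0.069027, +0.379235, +0.039469)

rvec=(-0.0690, 0.3792, 0.0395) tvec=(0.0318, 0.1433, 0.5948)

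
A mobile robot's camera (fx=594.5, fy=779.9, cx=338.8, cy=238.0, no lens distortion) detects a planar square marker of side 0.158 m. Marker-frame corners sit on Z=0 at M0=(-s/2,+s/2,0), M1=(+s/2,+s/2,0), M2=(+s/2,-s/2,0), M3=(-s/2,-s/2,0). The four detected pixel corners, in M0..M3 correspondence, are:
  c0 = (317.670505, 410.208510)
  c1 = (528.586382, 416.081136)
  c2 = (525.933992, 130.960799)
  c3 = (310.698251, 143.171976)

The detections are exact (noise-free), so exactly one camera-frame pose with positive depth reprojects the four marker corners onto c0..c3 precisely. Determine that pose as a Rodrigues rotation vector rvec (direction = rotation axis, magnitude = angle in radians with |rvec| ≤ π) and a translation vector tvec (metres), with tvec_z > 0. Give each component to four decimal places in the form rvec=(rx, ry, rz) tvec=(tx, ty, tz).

Intrinsics K: fx=594.5, fy=779.9, cx=338.8, cy=238.0
Marker side s = 0.158 m; corners in marker frame (Z=0):
  M0 = (-0.0790, +0.0790, 0)
  M1 = (+0.0790, +0.0790, 0)
  M2 = (+0.0790, -0.0790, 0)
  M3 = (-0.0790, -0.0790, 0)
Detected image corners:
  c0 = (317.670505, 410.208510) px
  c1 = (528.586382, 416.081136) px
  c2 = (525.933992, 130.960799) px
  c3 = (310.698251, 143.171976) px
Planar DLT: solve 8×8 A·h = b for H (H[2,2]=1):
  H  [+1174.67743 +88.81317 +417.27250]
  H  [-133.05288 +1783.33107 +276.65832]
  H  [-0.41299 +0.13764 +1.00000]
B = K⁻¹H; ‖b₁‖=2.249946, ‖b₂‖=2.249946; λ = 2/(‖b₁‖+‖b₂‖) = 0.444455, sign → tz>0 ⇒ λ=+0.444455
r₁ = λ·B[:,0] = (+0.98281,-0.01981,-0.18356); r₂ = λ·B[:,1] = (+0.03153,+0.99763,+0.06118)
r₃ = r₁×r₂ = (+0.18191,-0.06591,+0.98110); SVD([r₁ r₂ r₃]) → R = UVᵀ:
  R  [+0.98281 +0.03153 +0.18191]
  R  [-0.01981 +0.99763 -0.06591]
  R  [-0.18356 +0.06118 +0.98110]
t = (+0.05867, +0.02203, +0.44446) m
tr R = 2.961542; θ = arccos((tr R − 1)/2) = 0.196423 rad = 11.254°
axis k = ((R−Rᵀ)₃₂, (R−Rᵀ)₁₃, (R−Rᵀ)₂₁) / (2 sinθ) = (+0.325598, +0.936313, -0.131541)
rvec = θ·k = (+0.063955, +0.183913, -0.025838)

rvec=(0.0640, 0.1839, -0.0258) tvec=(0.0587, 0.0220, 0.4445)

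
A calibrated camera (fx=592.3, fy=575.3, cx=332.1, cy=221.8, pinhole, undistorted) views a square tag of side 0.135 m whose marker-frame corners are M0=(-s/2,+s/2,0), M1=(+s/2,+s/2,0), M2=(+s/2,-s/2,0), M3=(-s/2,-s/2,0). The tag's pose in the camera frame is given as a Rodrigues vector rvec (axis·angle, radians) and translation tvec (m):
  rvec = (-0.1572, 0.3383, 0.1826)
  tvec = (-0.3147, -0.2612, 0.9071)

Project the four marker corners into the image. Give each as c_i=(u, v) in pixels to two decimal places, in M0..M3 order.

c0=(80.90, 93.36) c1=(152.28, 99.98) c2=(173.85, 17.68) c3=(102.66, 15.23)

Intrinsics K: fx=592.3, fy=575.3, cx=332.1, cy=221.8
Marker side s = 0.135 m; corners in marker frame (Z=0):
  M0 = (-0.0675, +0.0675, 0)
  M1 = (+0.0675, +0.0675, 0)
  M2 = (+0.0675, -0.0675, 0)
  M3 = (-0.0675, -0.0675, 0)
rvec = (-0.1572, 0.3383, 0.1826), |rvec| = θ = 0.41533 rad = 23.797°
Rodrigues: sinθ=0.40349, 1−cosθ=0.08502; R = I + sinθ·[k]× + (1−cosθ)·[k]×²:
    [+0.92716 -0.20361 +0.31451]
    [+0.15118 +0.97139 +0.18316]
    [-0.34280 -0.12227 +0.93142]
t = (-0.3147, -0.2612, 0.9071) m
M0: Pc = R·M0+t = (-0.39103, -0.20584, +0.92199); u = 592.3·(-0.39103)/0.92199 + 332.1 = 80.8975, v = 575.3·(-0.20584)/0.92199 + 221.8 = 93.3624
M1: Pc = R·M1+t = (-0.26586, -0.18543, +0.87571); u = 592.3·(-0.26586)/0.87571 + 332.1 = 152.2809, v = 575.3·(-0.18543)/0.87571 + 221.8 = 99.9833
M2: Pc = R·M2+t = (-0.23837, -0.31656, +0.89221); u = 592.3·(-0.23837)/0.89221 + 332.1 = 173.8550, v = 575.3·(-0.31656)/0.89221 + 221.8 = 17.6796
M3: Pc = R·M3+t = (-0.36354, -0.33697, +0.93849); u = 592.3·(-0.36354)/0.93849 + 332.1 = 102.6632, v = 575.3·(-0.33697)/0.93849 + 221.8 = 15.2337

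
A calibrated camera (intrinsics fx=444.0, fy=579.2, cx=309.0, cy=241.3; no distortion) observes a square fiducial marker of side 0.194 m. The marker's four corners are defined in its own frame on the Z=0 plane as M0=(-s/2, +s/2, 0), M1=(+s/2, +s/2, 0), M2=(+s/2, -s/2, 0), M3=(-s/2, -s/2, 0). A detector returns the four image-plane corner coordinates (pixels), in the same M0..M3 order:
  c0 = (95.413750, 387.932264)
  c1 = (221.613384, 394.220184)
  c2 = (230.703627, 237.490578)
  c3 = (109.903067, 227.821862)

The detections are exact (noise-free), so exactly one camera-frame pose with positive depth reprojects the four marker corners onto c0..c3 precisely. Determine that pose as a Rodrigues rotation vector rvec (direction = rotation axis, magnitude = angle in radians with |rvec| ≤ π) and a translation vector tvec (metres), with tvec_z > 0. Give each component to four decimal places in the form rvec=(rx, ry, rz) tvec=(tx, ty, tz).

Intrinsics K: fx=444.0, fy=579.2, cx=309.0, cy=241.3
Marker side s = 0.194 m; corners in marker frame (Z=0):
  M0 = (-0.0970, +0.0970, 0)
  M1 = (+0.0970, +0.0970, 0)
  M2 = (+0.0970, -0.0970, 0)
  M3 = (-0.0970, -0.0970, 0)
Detected image corners:
  c0 = (95.413750, 387.932264) px
  c1 = (221.613384, 394.220184) px
  c2 = (230.703627, 237.490578) px
  c3 = (109.903067, 227.821862) px
Planar DLT: solve 8×8 A·h = b for H (H[2,2]=1):
  H  [+656.16575 -95.76235 +165.25411]
  H  [+78.97074 +749.81362 +310.27012]
  H  [+0.12077 -0.21382 +1.00000]
B = K⁻¹H; ‖b₁‖=1.401665, ‖b₂‖=1.401665; λ = 2/(‖b₁‖+‖b₂‖) = 0.713437, sign → tz>0 ⇒ λ=+0.713437
r₁ = λ·B[:,0] = (+0.99439,+0.06138,+0.08616); r₂ = λ·B[:,1] = (-0.04771,+0.98714,-0.15254)
r₃ = r₁×r₂ = (-0.09442,+0.14758,+0.98453); SVD([r₁ r₂ r₃]) → R = UVᵀ:
  R  [+0.99439 -0.04771 -0.09442]
  R  [+0.06138 +0.98714 +0.14758]
  R  [+0.08616 -0.15254 +0.98453]
t = (-0.23098, +0.08495, +0.71344) m
tr R = 2.966066; θ = arccos((tr R − 1)/2) = 0.184473 rad = 10.570°
axis k = ((R−Rᵀ)₃₂, (R−Rᵀ)₁₃, (R−Rᵀ)₂₁) / (2 sinθ) = (-0.818093, -0.492240, +0.297361)
rvec = θ·k = (-0.150916, -0.090805, +0.054855)

rvec=(-0.1509, -0.0908, 0.0549) tvec=(-0.2310, 0.0850, 0.7134)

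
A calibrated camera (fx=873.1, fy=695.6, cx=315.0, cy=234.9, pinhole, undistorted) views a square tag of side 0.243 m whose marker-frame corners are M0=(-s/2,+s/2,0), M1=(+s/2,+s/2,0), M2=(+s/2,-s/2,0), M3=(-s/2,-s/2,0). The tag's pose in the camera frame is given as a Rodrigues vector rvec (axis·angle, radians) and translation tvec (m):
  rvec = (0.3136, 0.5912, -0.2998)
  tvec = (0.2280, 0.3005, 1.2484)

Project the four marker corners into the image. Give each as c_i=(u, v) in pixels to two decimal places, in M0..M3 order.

Intrinsics K: fx=873.1, fy=695.6, cx=315.0, cy=234.9
Marker side s = 0.243 m; corners in marker frame (Z=0):
  M0 = (-0.1215, +0.1215, 0)
  M1 = (+0.1215, +0.1215, 0)
  M2 = (+0.1215, -0.1215, 0)
  M3 = (-0.1215, -0.1215, 0)
rvec = (0.3136, 0.5912, -0.2998), |rvec| = θ = 0.73331 rad = 42.016°
Rodrigues: sinθ=0.66933, 1−cosθ=0.25704; R = I + sinθ·[k]× + (1−cosθ)·[k]×²:
    [+0.78997 +0.36226 +0.49468]
    [-0.18502 +0.91003 -0.37096]
    [-0.58456 +0.20152 +0.78593]
t = (0.2280, 0.3005, 1.2484) m
M0: Pc = R·M0+t = (+0.17603, +0.43355, +1.34391); u = 873.1·(+0.17603)/1.34391 + 315.0 = 429.3641, v = 695.6·(+0.43355)/1.34391 + 234.9 = 459.3027
M1: Pc = R·M1+t = (+0.36800, +0.38859, +1.20186); u = 873.1·(+0.36800)/1.20186 + 315.0 = 582.3337, v = 695.6·(+0.38859)/1.20186 + 234.9 = 459.8029
M2: Pc = R·M2+t = (+0.27997, +0.16745, +1.15289); u = 873.1·(+0.27997)/1.15289 + 315.0 = 527.0224, v = 695.6·(+0.16745)/1.15289 + 234.9 = 335.9320
M3: Pc = R·M3+t = (+0.08800, +0.21241, +1.29494); u = 873.1·(+0.08800)/1.29494 + 315.0 = 374.3354, v = 695.6·(+0.21241)/1.29494 + 234.9 = 349.0008

c0=(429.36, 459.30) c1=(582.33, 459.80) c2=(527.02, 335.93) c3=(374.34, 349.00)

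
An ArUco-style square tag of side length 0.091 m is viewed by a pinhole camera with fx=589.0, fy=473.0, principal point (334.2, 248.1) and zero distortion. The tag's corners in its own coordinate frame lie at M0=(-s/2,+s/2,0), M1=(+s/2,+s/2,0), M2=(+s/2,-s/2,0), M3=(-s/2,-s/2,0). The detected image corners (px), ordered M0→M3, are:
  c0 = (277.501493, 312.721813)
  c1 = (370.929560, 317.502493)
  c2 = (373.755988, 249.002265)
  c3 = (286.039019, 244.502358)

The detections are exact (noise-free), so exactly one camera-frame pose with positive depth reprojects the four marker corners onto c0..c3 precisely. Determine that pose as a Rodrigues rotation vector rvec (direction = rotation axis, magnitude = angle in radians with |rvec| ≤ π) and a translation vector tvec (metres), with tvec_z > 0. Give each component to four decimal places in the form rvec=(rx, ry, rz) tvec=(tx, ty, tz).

rvec=(-0.4218, -0.0146, 0.0626) tvec=(-0.0071, 0.0397, 0.5912)

Intrinsics K: fx=589.0, fy=473.0, cx=334.2, cy=248.1
Marker side s = 0.091 m; corners in marker frame (Z=0):
  M0 = (-0.0455, +0.0455, 0)
  M1 = (+0.0455, +0.0455, 0)
  M2 = (+0.0455, -0.0455, 0)
  M3 = (-0.0455, -0.0455, 0)
Detected image corners:
  c0 = (277.501493, 312.721813) px
  c1 = (370.929560, 317.502493) px
  c2 = (373.755988, 249.002265) px
  c3 = (286.039019, 244.502358) px
Planar DLT: solve 8×8 A·h = b for H (H[2,2]=1):
  H  [+994.93220 -289.02109 +327.14997]
  H  [+51.47528 +556.57756 +279.85500]
  H  [+0.00189 -0.69280 +1.00000]
B = K⁻¹H; ‖b₁‖=1.691557, ‖b₂‖=1.691557; λ = 2/(‖b₁‖+‖b₂‖) = 0.591171, sign → tz>0 ⇒ λ=+0.591171
r₁ = λ·B[:,0] = (+0.99797,+0.06375,+0.00112); r₂ = λ·B[:,1] = (-0.05770,+0.91046,-0.40956)
r₃ = r₁×r₂ = (-0.02713,+0.40867,+0.91228); SVD([r₁ r₂ r₃]) → R = UVᵀ:
  R  [+0.99797 -0.05770 -0.02713]
  R  [+0.06375 +0.91046 +0.40867]
  R  [+0.00112 -0.40956 +0.91228]
t = (-0.00708, +0.03969, +0.59117) m
tr R = 2.820702; θ = arccos((tr R − 1)/2) = 0.426665 rad = 24.446°
axis k = ((R−Rᵀ)₃₂, (R−Rᵀ)₁₃, (R−Rᵀ)₂₁) / (2 sinθ) = (-0.988587, -0.034128, +0.146734)
rvec = θ·k = (-0.421796, -0.014561, +0.062606)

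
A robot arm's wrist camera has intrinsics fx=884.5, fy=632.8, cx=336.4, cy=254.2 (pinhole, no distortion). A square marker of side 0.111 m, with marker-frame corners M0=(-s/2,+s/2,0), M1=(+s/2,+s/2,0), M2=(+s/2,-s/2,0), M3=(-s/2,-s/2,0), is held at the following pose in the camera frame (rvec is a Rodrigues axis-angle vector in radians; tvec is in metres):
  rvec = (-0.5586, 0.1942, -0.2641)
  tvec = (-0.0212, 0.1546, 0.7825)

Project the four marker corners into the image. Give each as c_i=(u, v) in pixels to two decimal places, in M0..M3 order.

Intrinsics K: fx=884.5, fy=632.8, cx=336.4, cy=254.2
Marker side s = 0.111 m; corners in marker frame (Z=0):
  M0 = (-0.0555, +0.0555, 0)
  M1 = (+0.0555, +0.0555, 0)
  M2 = (+0.0555, -0.0555, 0)
  M3 = (-0.0555, -0.0555, 0)
rvec = (-0.5586, 0.1942, -0.2641), |rvec| = θ = 0.64769 rad = 37.110°
Rodrigues: sinθ=0.60334, 1−cosθ=0.20252; R = I + sinθ·[k]× + (1−cosθ)·[k]×²:
    [+0.94812 +0.19365 +0.25212]
    [-0.29839 +0.81569 +0.49560]
    [-0.10968 -0.54512 +0.83115]
t = (-0.0212, 0.1546, 0.7825) m
M0: Pc = R·M0+t = (-0.06307, +0.21643, +0.75833); u = 884.5·(-0.06307)/0.75833 + 336.4 = 262.8331, v = 632.8·(+0.21643)/0.75833 + 254.2 = 434.8036
M1: Pc = R·M1+t = (+0.04217, +0.18331, +0.74616); u = 884.5·(+0.04217)/0.74616 + 336.4 = 386.3864, v = 632.8·(+0.18331)/0.74616 + 254.2 = 409.6611
M2: Pc = R·M2+t = (+0.02067, +0.09277, +0.80667); u = 884.5·(+0.02067)/0.80667 + 336.4 = 359.0679, v = 632.8·(+0.09277)/0.80667 + 254.2 = 326.9736
M3: Pc = R·M3+t = (-0.08457, +0.12589, +0.81884); u = 884.5·(-0.08457)/0.81884 + 336.4 = 245.0507, v = 632.8·(+0.12589)/0.81884 + 254.2 = 351.4876

c0=(262.83, 434.80) c1=(386.39, 409.66) c2=(359.07, 326.97) c3=(245.05, 351.49)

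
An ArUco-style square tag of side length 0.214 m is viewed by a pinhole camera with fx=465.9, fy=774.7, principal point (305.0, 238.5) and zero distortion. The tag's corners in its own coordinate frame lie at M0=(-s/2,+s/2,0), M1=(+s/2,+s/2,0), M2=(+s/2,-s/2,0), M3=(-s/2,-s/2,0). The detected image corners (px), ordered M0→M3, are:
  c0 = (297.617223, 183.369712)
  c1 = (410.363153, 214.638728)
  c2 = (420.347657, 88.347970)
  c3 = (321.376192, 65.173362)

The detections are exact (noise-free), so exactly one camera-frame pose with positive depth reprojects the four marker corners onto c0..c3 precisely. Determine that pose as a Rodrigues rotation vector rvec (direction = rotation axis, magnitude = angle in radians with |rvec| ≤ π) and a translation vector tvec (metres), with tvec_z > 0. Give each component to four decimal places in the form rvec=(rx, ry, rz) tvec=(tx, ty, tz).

Intrinsics K: fx=465.9, fy=774.7, cx=305.0, cy=238.5
Marker side s = 0.214 m; corners in marker frame (Z=0):
  M0 = (-0.1070, +0.1070, 0)
  M1 = (+0.1070, +0.1070, 0)
  M2 = (+0.1070, -0.1070, 0)
  M3 = (-0.1070, -0.1070, 0)
Detected image corners:
  c0 = (297.617223, 183.369712) px
  c1 = (410.363153, 214.638728) px
  c2 = (420.347657, 88.347970) px
  c3 = (321.376192, 65.173362) px
Planar DLT: solve 8×8 A·h = b for H (H[2,2]=1):
  H  [+431.57453 -309.49650 +362.04733]
  H  [+102.74876 +483.35997 +133.48591]
  H  [-0.16805 -0.63483 +1.00000]
B = K⁻¹H; ‖b₁‖=1.065941, ‖b₂‖=1.065941; λ = 2/(‖b₁‖+‖b₂‖) = 0.938138, sign → tz>0 ⇒ λ=+0.938138
r₁ = λ·B[:,0] = (+0.97223,+0.17296,-0.15766); r₂ = λ·B[:,1] = (-0.23332,+0.76868,-0.59556)
r₃ = r₁×r₂ = (+0.01818,+0.61580,+0.78769); SVD([r₁ r₂ r₃]) → R = UVᵀ:
  R  [+0.97223 -0.23332 +0.01818]
  R  [+0.17296 +0.76868 +0.61580]
  R  [-0.15766 -0.59556 +0.78769]
t = (+0.11487, -0.12717, +0.93814) m
tr R = 2.528603; θ = arccos((tr R − 1)/2) = 0.700839 rad = 40.155°
axis k = ((R−Rᵀ)₃₂, (R−Rᵀ)₁₃, (R−Rᵀ)₂₁) / (2 sinθ) = (-0.939242, +0.136335, +0.315020)
rvec = θ·k = (-0.658257, +0.095549, +0.220778)

rvec=(-0.6583, 0.0955, 0.2208) tvec=(0.1149, -0.1272, 0.9381)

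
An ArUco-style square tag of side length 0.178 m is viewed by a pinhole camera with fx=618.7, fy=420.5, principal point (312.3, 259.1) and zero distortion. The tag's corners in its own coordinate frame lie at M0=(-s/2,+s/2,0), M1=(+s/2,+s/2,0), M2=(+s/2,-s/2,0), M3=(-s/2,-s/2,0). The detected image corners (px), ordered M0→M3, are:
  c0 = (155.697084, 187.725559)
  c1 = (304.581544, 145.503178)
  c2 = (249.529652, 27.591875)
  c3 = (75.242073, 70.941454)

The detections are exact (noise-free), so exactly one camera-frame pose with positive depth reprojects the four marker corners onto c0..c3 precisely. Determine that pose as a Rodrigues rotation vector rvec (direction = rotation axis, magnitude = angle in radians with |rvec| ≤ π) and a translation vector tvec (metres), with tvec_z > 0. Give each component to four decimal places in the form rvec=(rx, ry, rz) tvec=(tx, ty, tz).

Intrinsics K: fx=618.7, fy=420.5, cx=312.3, cy=259.1
Marker side s = 0.178 m; corners in marker frame (Z=0):
  M0 = (-0.0890, +0.0890, 0)
  M1 = (+0.0890, +0.0890, 0)
  M2 = (+0.0890, -0.0890, 0)
  M3 = (-0.0890, -0.0890, 0)
Detected image corners:
  c0 = (155.697084, 187.725559) px
  c1 = (304.581544, 145.503178) px
  c2 = (249.529652, 27.591875) px
  c3 = (75.242073, 70.941454) px
Planar DLT: solve 8×8 A·h = b for H (H[2,2]=1):
  H  [+948.43055 +533.36713 +200.30345]
  H  [-215.05156 +744.13274 +111.60080]
  H  [+0.23251 +0.78571 +1.00000]
B = K⁻¹H; ‖b₁‖=1.576874, ‖b₂‖=1.576874; λ = 2/(‖b₁‖+‖b₂‖) = 0.634166, sign → tz>0 ⇒ λ=+0.634166
r₁ = λ·B[:,0] = (+0.89771,-0.41518,+0.14745); r₂ = λ·B[:,1] = (+0.29519,+0.81522,+0.49827)
r₃ = r₁×r₂ = (-0.32708,-0.40378,+0.85439); SVD([r₁ r₂ r₃]) → R = UVᵀ:
  R  [+0.89771 +0.29519 -0.32708]
  R  [-0.41518 +0.81522 -0.40378]
  R  [+0.14745 +0.49827 +0.85439]
t = (-0.11480, -0.22245, +0.63417) m
tr R = 2.567322; θ = arccos((tr R − 1)/2) = 0.670259 rad = 38.403°
axis k = ((R−Rᵀ)₃₂, (R−Rᵀ)₁₃, (R−Rᵀ)₂₁) / (2 sinθ) = (+0.726069, -0.381955, -0.571781)
rvec = θ·k = (+0.486655, -0.256009, -0.383241)

rvec=(0.4867, -0.2560, -0.3832) tvec=(-0.1148, -0.2224, 0.6342)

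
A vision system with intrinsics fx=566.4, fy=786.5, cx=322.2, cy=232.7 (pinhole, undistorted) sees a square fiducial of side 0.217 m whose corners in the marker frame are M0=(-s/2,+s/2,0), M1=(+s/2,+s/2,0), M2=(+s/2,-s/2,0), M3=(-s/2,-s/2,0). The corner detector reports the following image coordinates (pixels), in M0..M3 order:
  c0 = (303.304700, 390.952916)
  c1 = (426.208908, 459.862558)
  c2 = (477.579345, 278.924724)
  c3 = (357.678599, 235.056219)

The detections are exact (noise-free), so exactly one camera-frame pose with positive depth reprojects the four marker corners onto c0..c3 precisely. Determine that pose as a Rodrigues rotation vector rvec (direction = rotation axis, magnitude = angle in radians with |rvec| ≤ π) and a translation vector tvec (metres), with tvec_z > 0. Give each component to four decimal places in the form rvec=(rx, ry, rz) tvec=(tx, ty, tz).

rvec=(-0.4474, 0.4764, 0.3597) tvec=(0.1058, 0.1189, 0.9036)

Intrinsics K: fx=566.4, fy=786.5, cx=322.2, cy=232.7
Marker side s = 0.217 m; corners in marker frame (Z=0):
  M0 = (-0.1085, +0.1085, 0)
  M1 = (+0.1085, +0.1085, 0)
  M2 = (+0.1085, -0.1085, 0)
  M3 = (-0.1085, -0.1085, 0)
Detected image corners:
  c0 = (303.304700, 390.952916) px
  c1 = (426.208908, 459.862558) px
  c2 = (477.579345, 278.924724) px
  c3 = (357.678599, 235.056219) px
Planar DLT: solve 8×8 A·h = b for H (H[2,2]=1):
  H  [+338.29174 -384.87653 +388.50629]
  H  [+64.93799 +649.77368 +336.18316]
  H  [-0.56467 -0.35993 +1.00000]
B = K⁻¹H; ‖b₁‖=1.106701, ‖b₂‖=1.106701; λ = 2/(‖b₁‖+‖b₂‖) = 0.903586, sign → tz>0 ⇒ λ=+0.903586
r₁ = λ·B[:,0] = (+0.82993,+0.22557,-0.51023); r₂ = λ·B[:,1] = (-0.42899,+0.84273,-0.32523)
r₃ = r₁×r₂ = (+0.35663,+0.48880,+0.79617); SVD([r₁ r₂ r₃]) → R = UVᵀ:
  R  [+0.82993 -0.42899 +0.35663]
  R  [+0.22557 +0.84273 +0.48880]
  R  [-0.51023 -0.32523 +0.79617]
t = (+0.10578, +0.11889, +0.90359) m
tr R = 2.468832; θ = arccos((tr R − 1)/2) = 0.745990 rad = 42.742°
axis k = ((R−Rᵀ)₃₂, (R−Rᵀ)₁₃, (R−Rᵀ)₂₁) / (2 sinθ) = (-0.599697, +0.638617, +0.482215)
rvec = θ·k = (-0.447368, +0.476402, +0.359728)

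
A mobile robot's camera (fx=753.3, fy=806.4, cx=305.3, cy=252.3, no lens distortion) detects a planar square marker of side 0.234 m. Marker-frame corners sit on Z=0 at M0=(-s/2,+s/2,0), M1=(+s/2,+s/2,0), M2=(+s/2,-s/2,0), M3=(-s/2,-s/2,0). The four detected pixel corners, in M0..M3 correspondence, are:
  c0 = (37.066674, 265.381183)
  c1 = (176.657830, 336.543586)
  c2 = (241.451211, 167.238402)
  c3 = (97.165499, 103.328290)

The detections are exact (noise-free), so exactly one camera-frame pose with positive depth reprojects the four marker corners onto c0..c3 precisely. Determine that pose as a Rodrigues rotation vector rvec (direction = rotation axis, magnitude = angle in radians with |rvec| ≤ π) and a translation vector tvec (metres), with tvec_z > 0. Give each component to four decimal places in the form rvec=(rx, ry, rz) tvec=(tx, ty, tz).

rvec=(0.0083, 0.2280, 0.3992) tvec=(-0.2364, -0.0451, 1.0528)

Intrinsics K: fx=753.3, fy=806.4, cx=305.3, cy=252.3
Marker side s = 0.234 m; corners in marker frame (Z=0):
  M0 = (-0.1170, +0.1170, 0)
  M1 = (+0.1170, +0.1170, 0)
  M2 = (+0.1170, -0.1170, 0)
  M3 = (-0.1170, -0.1170, 0)
Detected image corners:
  c0 = (37.066674, 265.381183) px
  c1 = (176.657830, 336.543586) px
  c2 = (241.451211, 167.238402) px
  c3 = (97.165499, 103.328290) px
Planar DLT: solve 8×8 A·h = b for H (H[2,2]=1):
  H  [+577.86673 -259.70679 +136.17967]
  H  [+243.45259 +718.57448 +217.78842]
  H  [-0.20747 +0.05007 +1.00000]
B = K⁻¹H; ‖b₁‖=0.949809, ‖b₂‖=0.949809; λ = 2/(‖b₁‖+‖b₂‖) = 1.052843, sign → tz>0 ⇒ λ=+1.052843
r₁ = λ·B[:,0] = (+0.89618,+0.38620,-0.21844); r₂ = λ·B[:,1] = (-0.38434,+0.92169,+0.05271)
r₃ = r₁×r₂ = (+0.22169,+0.03671,+0.97443); SVD([r₁ r₂ r₃]) → R = UVᵀ:
  R  [+0.89618 -0.38434 +0.22169]
  R  [+0.38620 +0.92169 +0.03671]
  R  [-0.21844 +0.05271 +0.97443]
t = (-0.23637, -0.04506, +1.05284) m
tr R = 2.792291; θ = arccos((tr R − 1)/2) = 0.459790 rad = 26.344°
axis k = ((R−Rᵀ)₃₂, (R−Rᵀ)₁₃, (R−Rᵀ)₂₁) / (2 sinθ) = (+0.018024, +0.495903, +0.868191)
rvec = θ·k = (+0.008287, +0.228011, +0.399186)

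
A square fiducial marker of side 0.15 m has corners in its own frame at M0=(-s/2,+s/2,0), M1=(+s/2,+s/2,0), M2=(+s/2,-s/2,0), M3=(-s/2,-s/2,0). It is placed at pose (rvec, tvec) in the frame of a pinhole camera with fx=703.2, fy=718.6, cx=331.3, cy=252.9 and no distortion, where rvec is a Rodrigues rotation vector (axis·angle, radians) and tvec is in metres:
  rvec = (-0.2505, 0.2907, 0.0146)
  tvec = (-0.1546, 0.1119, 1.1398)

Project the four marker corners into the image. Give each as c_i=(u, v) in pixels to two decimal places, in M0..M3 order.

c0=(189.66, 369.96) c1=(276.01, 372.38) c2=(282.44, 276.67) c3=(198.52, 277.80)

Intrinsics K: fx=703.2, fy=718.6, cx=331.3, cy=252.9
Marker side s = 0.15 m; corners in marker frame (Z=0):
  M0 = (-0.0750, +0.0750, 0)
  M1 = (+0.0750, +0.0750, 0)
  M2 = (+0.0750, -0.0750, 0)
  M3 = (-0.0750, -0.0750, 0)
rvec = (-0.2505, 0.2907, 0.0146), |rvec| = θ = 0.38402 rad = 22.003°
Rodrigues: sinθ=0.37465, 1−cosθ=0.07283; R = I + sinθ·[k]× + (1−cosθ)·[k]×²:
    [+0.95816 -0.05021 +0.28180]
    [-0.02172 +0.96890 +0.24648]
    [-0.28541 -0.24229 +0.92727]
t = (-0.1546, 0.1119, 1.1398) m
M0: Pc = R·M0+t = (-0.23023, +0.18620, +1.14303); u = 703.2·(-0.23023)/1.14303 + 331.3 = 189.6629, v = 718.6·(+0.18620)/1.14303 + 252.9 = 369.9578
M1: Pc = R·M1+t = (-0.08650, +0.18294, +1.10022); u = 703.2·(-0.08650)/1.10022 + 331.3 = 276.0116, v = 718.6·(+0.18294)/1.10022 + 252.9 = 372.3847
M2: Pc = R·M2+t = (-0.07897, +0.03760, +1.13657); u = 703.2·(-0.07897)/1.13657 + 331.3 = 282.4393, v = 718.6·(+0.03760)/1.13657 + 252.9 = 276.6748
M3: Pc = R·M3+t = (-0.22270, +0.04086, +1.17938); u = 703.2·(-0.22270)/1.17938 + 331.3 = 198.5182, v = 718.6·(+0.04086)/1.17938 + 252.9 = 277.7970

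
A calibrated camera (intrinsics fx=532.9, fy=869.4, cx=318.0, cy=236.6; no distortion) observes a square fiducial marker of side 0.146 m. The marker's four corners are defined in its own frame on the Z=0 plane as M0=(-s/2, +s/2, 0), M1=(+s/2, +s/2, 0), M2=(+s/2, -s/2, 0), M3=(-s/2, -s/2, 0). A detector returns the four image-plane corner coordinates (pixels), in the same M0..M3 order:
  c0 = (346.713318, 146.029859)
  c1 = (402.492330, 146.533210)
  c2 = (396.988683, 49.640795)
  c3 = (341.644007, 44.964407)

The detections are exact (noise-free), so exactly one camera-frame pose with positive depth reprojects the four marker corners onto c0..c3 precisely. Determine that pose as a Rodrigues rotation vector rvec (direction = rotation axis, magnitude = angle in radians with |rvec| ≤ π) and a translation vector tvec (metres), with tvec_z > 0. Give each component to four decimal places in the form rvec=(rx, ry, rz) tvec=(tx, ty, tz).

rvec=(-0.1147, -0.3704, -0.0553) tvec=(0.1281, -0.2017, 1.2518)

Intrinsics K: fx=532.9, fy=869.4, cx=318.0, cy=236.6
Marker side s = 0.146 m; corners in marker frame (Z=0):
  M0 = (-0.0730, +0.0730, 0)
  M1 = (+0.0730, +0.0730, 0)
  M2 = (+0.0730, -0.0730, 0)
  M3 = (-0.0730, -0.0730, 0)
Detected image corners:
  c0 = (346.713318, 146.029859) px
  c1 = (402.492330, 146.533210) px
  c2 = (396.988683, 49.640795) px
  c3 = (341.644007, 44.964407) px
Planar DLT: solve 8×8 A·h = b for H (H[2,2]=1):
  H  [+488.75413 +6.02980 +372.53386]
  H  [+45.98020 +669.77297 +96.52614]
  H  [+0.29090 -0.08122 +1.00000]
B = K⁻¹H; ‖b₁‖=0.798880, ‖b₂‖=0.798880; λ = 2/(‖b₁‖+‖b₂‖) = 1.251753, sign → tz>0 ⇒ λ=+1.251753
r₁ = λ·B[:,0] = (+0.93077,-0.03289,+0.36413); r₂ = λ·B[:,1] = (+0.07483,+0.99200,-0.10167)
r₃ = r₁×r₂ = (-0.35788,+0.12188,+0.92578); SVD([r₁ r₂ r₃]) → R = UVᵀ:
  R  [+0.93077 +0.07483 -0.35788]
  R  [-0.03289 +0.99200 +0.12188]
  R  [+0.36413 -0.10167 +0.92578]
t = (+0.12810, -0.20168, +1.25175) m
tr R = 2.848547; θ = arccos((tr R − 1)/2) = 0.391668 rad = 22.441°
axis k = ((R−Rᵀ)₃₂, (R−Rᵀ)₁₃, (R−Rᵀ)₂₁) / (2 sinθ) = (-0.292804, -0.945704, -0.141102)
rvec = θ·k = (-0.114682, -0.370402, -0.055265)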